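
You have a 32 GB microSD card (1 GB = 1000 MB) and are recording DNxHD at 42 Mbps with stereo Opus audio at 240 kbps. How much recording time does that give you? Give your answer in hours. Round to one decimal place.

Audio: 240 kbps = 0.240 Mbps.
Total bitrate: 42 + 0.240 = 42.240 Mbps.
Capacity: 32 GB = 256,000 Mb.
Recording time: 256,000 / 42.240 = 6,061 s ≈ 1.68 hours.

1.7 hours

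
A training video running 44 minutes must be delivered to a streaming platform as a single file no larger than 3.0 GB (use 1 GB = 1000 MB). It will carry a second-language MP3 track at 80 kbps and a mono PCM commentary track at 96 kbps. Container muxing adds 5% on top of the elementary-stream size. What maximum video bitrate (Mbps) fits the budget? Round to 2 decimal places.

8.48 Mbps

Budget: 3.0 GB = 24000.0 Mb.
Stream payload after overhead: 24000.0 / 1.05 = 22857.1 Mb.
44 min = 2640 s
Total bitrate budget: 22857.1 Mb / 2640 s = 8.658 Mbps.
Audio total: 80 + 96 = 176 kbps = 0.176 Mbps.
Video: 8.658 − 0.176 = 8.482 Mbps.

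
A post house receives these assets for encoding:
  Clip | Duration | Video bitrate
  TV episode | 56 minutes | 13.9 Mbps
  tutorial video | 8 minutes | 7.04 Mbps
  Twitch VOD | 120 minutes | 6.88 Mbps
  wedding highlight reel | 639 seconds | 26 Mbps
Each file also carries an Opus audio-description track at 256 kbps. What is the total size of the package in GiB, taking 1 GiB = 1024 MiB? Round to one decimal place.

Audio: 256 kbps = 0.256 Mbps.
TV episode: 14.156 Mbps × 3360 s = 47564.2 Mb
tutorial video: 7.296 Mbps × 480 s = 3502.1 Mb
Twitch VOD: 7.136 Mbps × 7200 s = 51379.2 Mb
wedding highlight reel: 26.256 Mbps × 639 s = 16777.6 Mb
Total: 119223.0 Mb = 14902.9 MB.
= 13.88 GiB.

13.9 GiB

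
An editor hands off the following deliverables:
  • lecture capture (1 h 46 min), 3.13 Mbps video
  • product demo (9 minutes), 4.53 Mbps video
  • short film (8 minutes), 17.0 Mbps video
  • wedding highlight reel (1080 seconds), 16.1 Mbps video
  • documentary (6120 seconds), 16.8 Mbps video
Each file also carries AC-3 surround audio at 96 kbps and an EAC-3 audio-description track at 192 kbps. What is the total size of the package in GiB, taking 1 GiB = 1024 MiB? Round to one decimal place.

18.0 GiB

Audio total: 96 + 192 = 288 kbps = 0.288 Mbps.
lecture capture: 3.418 Mbps × 6360 s = 21738.5 Mb
product demo: 4.818 Mbps × 540 s = 2601.7 Mb
short film: 17.288 Mbps × 480 s = 8298.2 Mb
wedding highlight reel: 16.388 Mbps × 1080 s = 17699.0 Mb
documentary: 17.088 Mbps × 6120 s = 104578.6 Mb
Total: 154916.0 Mb = 19364.5 MB.
= 18.03 GiB.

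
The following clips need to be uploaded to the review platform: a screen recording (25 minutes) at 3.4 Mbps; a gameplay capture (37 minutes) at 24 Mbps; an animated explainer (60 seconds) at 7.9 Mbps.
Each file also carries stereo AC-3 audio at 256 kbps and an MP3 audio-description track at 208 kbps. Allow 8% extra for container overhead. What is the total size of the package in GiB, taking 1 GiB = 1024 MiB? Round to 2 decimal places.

Audio total: 256 + 208 = 464 kbps = 0.464 Mbps.
screen recording: 3.864 Mbps × 1500 s × 1.08 = 6259.7 Mb
gameplay capture: 24.464 Mbps × 2220 s × 1.08 = 58654.9 Mb
animated explainer: 8.364 Mbps × 60 s × 1.08 = 542.0 Mb
Total: 65456.6 Mb = 8182.1 MB.
= 7.620 GiB.

7.62 GiB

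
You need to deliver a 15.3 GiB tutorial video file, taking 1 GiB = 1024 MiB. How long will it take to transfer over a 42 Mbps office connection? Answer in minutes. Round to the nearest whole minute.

File: 15.3 GiB = 131426.0 Mb.
At 42 Mbps: 131426.0 / 42 = 3129.2 s ≈ 52.2 minutes.

52 minutes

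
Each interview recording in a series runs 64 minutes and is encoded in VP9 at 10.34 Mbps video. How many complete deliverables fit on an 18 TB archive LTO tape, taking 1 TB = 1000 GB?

3626

64 min = 3840 s
Per item: 10.340 Mbps × 3840 s = 39,706 Mb = 4,963 MB.
Capacity: 18 TB = 144,000,000 Mb; 3626.69 items → 3626 complete.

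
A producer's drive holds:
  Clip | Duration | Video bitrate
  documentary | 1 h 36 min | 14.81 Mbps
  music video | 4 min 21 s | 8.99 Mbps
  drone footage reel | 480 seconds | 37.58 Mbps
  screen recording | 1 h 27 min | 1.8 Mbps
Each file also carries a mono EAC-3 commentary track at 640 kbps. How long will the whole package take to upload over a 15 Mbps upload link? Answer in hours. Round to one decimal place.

2.3 hours

Audio: 640 kbps = 0.640 Mbps.
documentary: 15.450 Mbps × 5760 s = 88992.0 Mb
music video: 9.630 Mbps × 261 s = 2513.4 Mb
drone footage reel: 38.220 Mbps × 480 s = 18345.6 Mb
screen recording: 2.440 Mbps × 5220 s = 12736.8 Mb
Total: 122587.8 Mb = 15323.5 MB.
At 15 Mbps: 122587.8 / 15 = 8173 s ≈ 2.27 hours.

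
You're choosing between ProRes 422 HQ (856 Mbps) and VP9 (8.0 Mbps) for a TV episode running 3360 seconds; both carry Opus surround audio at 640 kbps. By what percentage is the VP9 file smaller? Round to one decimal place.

99.0%

Audio: 640 kbps = 0.640 Mbps.
ProRes 422 HQ: 856.640 Mbps × 3360 s = 2878310.4 Mb = 359.789 GB.
VP9: 8.640 Mbps × 3360 s = 29030.4 Mb = 3.629 GB.
Reduction: (1 − 3.629/359.789) × 100 = 98.99%.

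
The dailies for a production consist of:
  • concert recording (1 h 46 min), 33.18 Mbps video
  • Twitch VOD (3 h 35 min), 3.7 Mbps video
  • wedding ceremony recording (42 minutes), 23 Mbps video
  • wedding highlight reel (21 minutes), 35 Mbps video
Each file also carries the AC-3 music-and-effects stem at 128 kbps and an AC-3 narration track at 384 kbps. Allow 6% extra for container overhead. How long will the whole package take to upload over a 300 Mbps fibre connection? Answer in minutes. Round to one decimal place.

21.9 minutes

Audio total: 128 + 384 = 512 kbps = 0.512 Mbps.
concert recording: 33.692 Mbps × 6360 s × 1.06 = 227138.0 Mb
Twitch VOD: 4.212 Mbps × 12900 s × 1.06 = 57594.9 Mb
wedding ceremony recording: 23.512 Mbps × 2520 s × 1.06 = 62805.3 Mb
wedding highlight reel: 35.512 Mbps × 1260 s × 1.06 = 47429.8 Mb
Total: 394968.0 Mb = 49371.0 MB.
At 300 Mbps: 394968.0 / 300 = 1317 s ≈ 21.9 minutes.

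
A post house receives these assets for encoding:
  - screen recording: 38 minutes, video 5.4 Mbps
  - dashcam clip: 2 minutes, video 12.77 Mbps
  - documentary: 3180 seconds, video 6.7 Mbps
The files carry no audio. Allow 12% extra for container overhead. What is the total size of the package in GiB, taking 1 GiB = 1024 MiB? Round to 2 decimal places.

4.58 GiB

screen recording: 5.400 Mbps × 2280 s × 1.12 = 13789.4 Mb
dashcam clip: 12.770 Mbps × 120 s × 1.12 = 1716.3 Mb
documentary: 6.700 Mbps × 3180 s × 1.12 = 23862.7 Mb
Total: 39368.4 Mb = 4921.1 MB.
= 4.583 GiB.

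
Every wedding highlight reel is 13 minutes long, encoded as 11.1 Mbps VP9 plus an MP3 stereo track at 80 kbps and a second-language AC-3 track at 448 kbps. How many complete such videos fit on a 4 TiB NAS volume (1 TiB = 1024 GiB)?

13 min = 780 s
Audio total: 80 + 448 = 528 kbps = 0.528 Mbps.
Total bitrate: 11.628 Mbps.
Per item: 11.628 Mbps × 780 s = 9,070 Mb = 1,134 MB.
Capacity: 4 TiB = 35,184,372 Mb; 3879.27 items → 3879 complete.

3879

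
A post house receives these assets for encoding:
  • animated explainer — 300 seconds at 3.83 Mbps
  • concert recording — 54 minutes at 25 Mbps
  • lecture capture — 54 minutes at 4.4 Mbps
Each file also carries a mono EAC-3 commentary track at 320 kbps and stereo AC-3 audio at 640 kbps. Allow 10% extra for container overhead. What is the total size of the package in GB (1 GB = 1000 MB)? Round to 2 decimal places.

Audio total: 320 + 640 = 960 kbps = 0.960 Mbps.
animated explainer: 4.790 Mbps × 300 s × 1.10 = 1580.7 Mb
concert recording: 25.960 Mbps × 3240 s × 1.10 = 92521.4 Mb
lecture capture: 5.360 Mbps × 3240 s × 1.10 = 19103.0 Mb
Total: 113205.2 Mb = 14150.6 MB.
= 14.15 GB.

14.15 GB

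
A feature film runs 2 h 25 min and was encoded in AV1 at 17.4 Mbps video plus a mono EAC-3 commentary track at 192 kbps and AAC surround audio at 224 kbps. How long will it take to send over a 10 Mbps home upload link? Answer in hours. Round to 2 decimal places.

2 h 25 min = 145 min = 8700 s
Audio total: 192 + 224 = 416 kbps = 0.416 Mbps.
Total bitrate: 17.816 Mbps.
File: 17.816 Mbps × 8700 s = 154999.2 Mb.
At 10 Mbps: 154999.2 / 10 = 15499.9 s ≈ 4.31 hours.

4.31 hours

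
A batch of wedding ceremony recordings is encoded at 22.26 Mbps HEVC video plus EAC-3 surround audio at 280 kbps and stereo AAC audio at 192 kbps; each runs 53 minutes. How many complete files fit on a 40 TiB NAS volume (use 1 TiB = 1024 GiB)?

53 min = 3180 s
Audio total: 280 + 192 = 472 kbps = 0.472 Mbps.
Total bitrate: 22.732 Mbps.
Per item: 22.732 Mbps × 3180 s = 72,288 Mb = 9,036 MB.
Capacity: 40 TiB = 351,843,721 Mb; 4867.27 items → 4867 complete.

4867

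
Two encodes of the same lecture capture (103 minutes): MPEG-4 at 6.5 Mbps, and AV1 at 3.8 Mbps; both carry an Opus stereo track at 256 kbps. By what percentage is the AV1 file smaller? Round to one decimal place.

40.0%

103 min = 6180 s
Audio: 256 kbps = 0.256 Mbps.
MPEG-4: 6.756 Mbps × 6180 s = 41752.1 Mb = 4.861 GiB.
AV1: 4.056 Mbps × 6180 s = 25066.1 Mb = 2.918 GiB.
Reduction: (1 − 2.918/4.861) × 100 = 39.96%.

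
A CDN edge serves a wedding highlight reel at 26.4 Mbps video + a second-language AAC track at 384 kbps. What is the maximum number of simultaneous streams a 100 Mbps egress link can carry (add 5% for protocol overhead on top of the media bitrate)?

3

Audio: 384 kbps = 0.384 Mbps.
Per-viewer media rate: 26.784 Mbps.
On the wire with 5% overhead: 28.123 Mbps.
100 Mbps = 100.0 Mbps; 100.0 / 28.123 = 3.56 → 3 viewers.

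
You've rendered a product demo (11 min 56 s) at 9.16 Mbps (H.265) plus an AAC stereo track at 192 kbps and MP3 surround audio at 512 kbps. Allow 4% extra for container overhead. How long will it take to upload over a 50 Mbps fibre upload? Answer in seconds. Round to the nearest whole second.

147 seconds

11 min 56 s = 716 s
Audio total: 192 + 512 = 704 kbps = 0.704 Mbps.
Total bitrate: 9.864 Mbps.
File: 9.864 Mbps × 716 s = 7062.6 Mb.
With 4% container overhead: ×1.04. → 7345.1 Mb.
At 50 Mbps: 7345.1 / 50 = 146.9 s ≈ 147 seconds.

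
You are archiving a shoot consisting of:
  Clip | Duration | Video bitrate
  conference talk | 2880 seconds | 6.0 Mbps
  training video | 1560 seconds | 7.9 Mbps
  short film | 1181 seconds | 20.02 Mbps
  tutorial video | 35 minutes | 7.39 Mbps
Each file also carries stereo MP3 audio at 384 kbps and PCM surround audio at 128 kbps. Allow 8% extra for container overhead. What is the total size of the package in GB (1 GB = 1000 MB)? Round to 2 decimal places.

Audio total: 384 + 128 = 512 kbps = 0.512 Mbps.
conference talk: 6.512 Mbps × 2880 s × 1.08 = 20254.9 Mb
training video: 8.412 Mbps × 1560 s × 1.08 = 14172.5 Mb
short film: 20.532 Mbps × 1181 s × 1.08 = 26188.2 Mb
tutorial video: 7.902 Mbps × 2100 s × 1.08 = 17921.7 Mb
Total: 78537.4 Mb = 9817.2 MB.
= 9.817 GB.

9.82 GB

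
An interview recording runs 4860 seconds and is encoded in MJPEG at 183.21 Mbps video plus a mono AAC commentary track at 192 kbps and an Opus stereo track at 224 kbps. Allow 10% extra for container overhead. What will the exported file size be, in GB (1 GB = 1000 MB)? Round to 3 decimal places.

Audio total: 192 + 224 = 416 kbps = 0.416 Mbps.
Total bitrate: 183.21 + 0.416 = 183.626 Mbps.
Stream data: 183.626 Mbps × 4860 s = 892422.4 Mb.
With 10% container overhead: ×1.10.
981,665 Mb ÷ 8 = 122,708 MB → 122.7 GB.

122.708 GB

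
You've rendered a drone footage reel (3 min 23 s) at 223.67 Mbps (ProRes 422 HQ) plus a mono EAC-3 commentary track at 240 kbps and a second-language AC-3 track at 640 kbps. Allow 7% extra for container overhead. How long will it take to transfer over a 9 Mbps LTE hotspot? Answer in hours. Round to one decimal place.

1.5 hours

3 min 23 s = 203 s
Audio total: 240 + 640 = 880 kbps = 0.880 Mbps.
Total bitrate: 224.550 Mbps.
File: 224.550 Mbps × 203 s = 45583.7 Mb.
With 7% container overhead: ×1.07. → 48774.5 Mb.
At 9 Mbps: 48774.5 / 9 = 5419.4 s ≈ 1.51 hours.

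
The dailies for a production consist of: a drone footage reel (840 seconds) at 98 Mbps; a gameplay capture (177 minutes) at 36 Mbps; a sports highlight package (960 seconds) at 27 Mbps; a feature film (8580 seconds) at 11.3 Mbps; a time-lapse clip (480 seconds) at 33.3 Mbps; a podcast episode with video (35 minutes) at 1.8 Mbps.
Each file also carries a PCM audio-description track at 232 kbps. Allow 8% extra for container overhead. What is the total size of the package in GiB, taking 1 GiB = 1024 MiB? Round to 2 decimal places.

Audio: 232 kbps = 0.232 Mbps.
drone footage reel: 98.232 Mbps × 840 s × 1.08 = 89116.1 Mb
gameplay capture: 36.232 Mbps × 10620 s × 1.08 = 415566.5 Mb
sports highlight package: 27.232 Mbps × 960 s × 1.08 = 28234.1 Mb
feature film: 11.532 Mbps × 8580 s × 1.08 = 106860.1 Mb
time-lapse clip: 33.532 Mbps × 480 s × 1.08 = 17383.0 Mb
podcast episode with video: 2.032 Mbps × 2100 s × 1.08 = 4608.6 Mb
Total: 661768.4 Mb = 82721.1 MB.
= 77.04 GiB.

77.04 GiB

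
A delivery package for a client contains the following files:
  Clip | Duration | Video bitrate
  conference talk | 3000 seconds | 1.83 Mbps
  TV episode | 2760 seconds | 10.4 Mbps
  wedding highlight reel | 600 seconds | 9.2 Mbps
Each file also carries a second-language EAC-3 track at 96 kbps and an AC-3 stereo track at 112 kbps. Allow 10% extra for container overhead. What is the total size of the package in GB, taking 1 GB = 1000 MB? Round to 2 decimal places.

Audio total: 96 + 112 = 208 kbps = 0.208 Mbps.
conference talk: 2.038 Mbps × 3000 s × 1.10 = 6725.4 Mb
TV episode: 10.608 Mbps × 2760 s × 1.10 = 32205.9 Mb
wedding highlight reel: 9.408 Mbps × 600 s × 1.10 = 6209.3 Mb
Total: 45140.6 Mb = 5642.6 MB.
= 5.643 GB.

5.64 GB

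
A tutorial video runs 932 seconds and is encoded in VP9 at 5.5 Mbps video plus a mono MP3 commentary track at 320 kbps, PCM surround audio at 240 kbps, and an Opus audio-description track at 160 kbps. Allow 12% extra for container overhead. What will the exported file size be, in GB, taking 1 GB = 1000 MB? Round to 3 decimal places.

Audio total: 320 + 240 + 160 = 720 kbps = 0.720 Mbps.
Total bitrate: 5.5 + 0.720 = 6.220 Mbps.
Stream data: 6.220 Mbps × 932 s = 5797.0 Mb.
With 12% container overhead: ×1.12.
6,493 Mb ÷ 8 = 811.6 MB → 0.8116 GB.

0.812 GB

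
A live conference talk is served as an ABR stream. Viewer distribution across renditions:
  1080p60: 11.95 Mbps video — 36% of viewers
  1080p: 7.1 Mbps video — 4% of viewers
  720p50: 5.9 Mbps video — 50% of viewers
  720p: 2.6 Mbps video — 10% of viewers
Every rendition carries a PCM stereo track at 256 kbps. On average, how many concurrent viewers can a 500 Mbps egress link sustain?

Audio: 256 kbps = 0.256 Mbps.
Average per-viewer bitrate: 0.36×12.206 + 0.04×7.356 + 0.50×6.156 + 0.10×2.856 = 8.052 Mbps.
500 Mbps = 500.0 Mbps; 500.0 / 8.052 = 62.10 → 62.

62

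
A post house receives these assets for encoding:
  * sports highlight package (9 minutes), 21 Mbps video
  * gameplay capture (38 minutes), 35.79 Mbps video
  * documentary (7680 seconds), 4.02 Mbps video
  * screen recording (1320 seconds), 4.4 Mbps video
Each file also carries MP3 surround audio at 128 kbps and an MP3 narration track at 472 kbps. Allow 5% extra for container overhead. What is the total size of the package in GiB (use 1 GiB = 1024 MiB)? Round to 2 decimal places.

Audio total: 128 + 472 = 600 kbps = 0.600 Mbps.
sports highlight package: 21.600 Mbps × 540 s × 1.05 = 12247.2 Mb
gameplay capture: 36.390 Mbps × 2280 s × 1.05 = 87117.7 Mb
documentary: 4.620 Mbps × 7680 s × 1.05 = 37255.7 Mb
screen recording: 5.000 Mbps × 1320 s × 1.05 = 6930.0 Mb
Total: 143550.5 Mb = 17943.8 MB.
= 16.71 GiB.

16.71 GiB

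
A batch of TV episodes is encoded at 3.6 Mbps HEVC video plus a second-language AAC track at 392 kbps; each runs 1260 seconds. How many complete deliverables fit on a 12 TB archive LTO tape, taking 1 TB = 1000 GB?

19085

Audio: 392 kbps = 0.392 Mbps.
Total bitrate: 3.992 Mbps.
Per item: 3.992 Mbps × 1260 s = 5,030 Mb = 628.7 MB.
Capacity: 12 TB = 96,000,000 Mb; 19085.79 items → 19085 complete.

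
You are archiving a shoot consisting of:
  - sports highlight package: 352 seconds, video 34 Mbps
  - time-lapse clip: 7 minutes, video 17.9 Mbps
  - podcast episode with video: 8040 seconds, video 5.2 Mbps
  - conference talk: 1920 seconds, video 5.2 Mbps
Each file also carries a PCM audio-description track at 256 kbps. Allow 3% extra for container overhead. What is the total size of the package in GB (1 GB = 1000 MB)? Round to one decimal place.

Audio: 256 kbps = 0.256 Mbps.
sports highlight package: 34.256 Mbps × 352 s × 1.03 = 12419.9 Mb
time-lapse clip: 18.156 Mbps × 420 s × 1.03 = 7854.3 Mb
podcast episode with video: 5.456 Mbps × 8040 s × 1.03 = 45182.2 Mb
conference talk: 5.456 Mbps × 1920 s × 1.03 = 10789.8 Mb
Total: 76246.2 Mb = 9530.8 MB.
= 9.531 GB.

9.5 GB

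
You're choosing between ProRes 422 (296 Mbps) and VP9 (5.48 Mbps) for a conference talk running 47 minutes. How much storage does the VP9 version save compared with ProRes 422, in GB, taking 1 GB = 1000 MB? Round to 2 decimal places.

47 min = 2820 s
ProRes 422: 296.000 Mbps × 2820 s = 834720.0 Mb = 104.340 GB.
VP9: 5.480 Mbps × 2820 s = 15453.6 Mb = 1.932 GB.
Saving: 104.340 − 1.932 = 102.408 GB.

102.41 GB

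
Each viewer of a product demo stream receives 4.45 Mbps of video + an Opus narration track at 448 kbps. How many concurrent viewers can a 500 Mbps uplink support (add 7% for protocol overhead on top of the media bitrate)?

95

Audio: 448 kbps = 0.448 Mbps.
Per-viewer media rate: 4.898 Mbps.
On the wire with 7% overhead: 5.241 Mbps.
500 Mbps = 500.0 Mbps; 500.0 / 5.241 = 95.40 → 95 viewers.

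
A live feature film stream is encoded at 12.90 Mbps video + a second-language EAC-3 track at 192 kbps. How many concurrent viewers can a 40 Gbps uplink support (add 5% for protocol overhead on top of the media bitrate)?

2909

Audio: 192 kbps = 0.192 Mbps.
Per-viewer media rate: 13.092 Mbps.
On the wire with 5% overhead: 13.747 Mbps.
40 Gbps = 40,000 Mbps; 40,000 / 13.747 = 2909.81 → 2909 viewers.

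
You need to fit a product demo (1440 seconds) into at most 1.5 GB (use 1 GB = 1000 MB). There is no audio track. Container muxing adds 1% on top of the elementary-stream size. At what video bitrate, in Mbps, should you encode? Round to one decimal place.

8.3 Mbps

Budget: 1.5 GB = 12000.0 Mb.
Stream payload after overhead: 12000.0 / 1.01 = 11881.2 Mb.
Total bitrate budget: 11881.2 Mb / 1440 s = 8.251 Mbps.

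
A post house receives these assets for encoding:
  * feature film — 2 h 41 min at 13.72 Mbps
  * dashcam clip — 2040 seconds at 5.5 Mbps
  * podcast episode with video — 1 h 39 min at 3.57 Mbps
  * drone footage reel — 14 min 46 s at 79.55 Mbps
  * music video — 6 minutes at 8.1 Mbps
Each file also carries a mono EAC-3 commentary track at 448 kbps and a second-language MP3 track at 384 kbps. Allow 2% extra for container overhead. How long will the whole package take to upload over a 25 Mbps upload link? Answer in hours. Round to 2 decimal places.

Audio total: 448 + 384 = 832 kbps = 0.832 Mbps.
feature film: 14.552 Mbps × 9660 s × 1.02 = 143383.8 Mb
dashcam clip: 6.332 Mbps × 2040 s × 1.02 = 13175.6 Mb
podcast episode with video: 4.402 Mbps × 5940 s × 1.02 = 26670.8 Mb
drone footage reel: 80.382 Mbps × 886 s × 1.02 = 72642.8 Mb
music video: 8.932 Mbps × 360 s × 1.02 = 3279.8 Mb
Total: 259152.9 Mb = 32394.1 MB.
At 25 Mbps: 259152.9 / 25 = 10366 s ≈ 2.88 hours.

2.88 hours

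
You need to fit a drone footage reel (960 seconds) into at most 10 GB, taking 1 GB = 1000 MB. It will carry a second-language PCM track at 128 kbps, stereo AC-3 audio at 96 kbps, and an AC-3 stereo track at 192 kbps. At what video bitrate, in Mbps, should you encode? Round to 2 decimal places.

Budget: 10 GB = 80000.0 Mb.
Total bitrate budget: 80000.0 Mb / 960 s = 83.333 Mbps.
Audio total: 128 + 96 + 192 = 416 kbps = 0.416 Mbps.
Video: 83.333 − 0.416 = 82.917 Mbps.

82.92 Mbps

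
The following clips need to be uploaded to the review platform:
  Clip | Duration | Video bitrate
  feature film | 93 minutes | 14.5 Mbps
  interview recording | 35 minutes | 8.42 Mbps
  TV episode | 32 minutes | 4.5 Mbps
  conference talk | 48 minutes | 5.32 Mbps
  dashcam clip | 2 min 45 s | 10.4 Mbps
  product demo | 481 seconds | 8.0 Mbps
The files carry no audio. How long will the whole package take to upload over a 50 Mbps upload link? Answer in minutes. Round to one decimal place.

feature film: 14.500 Mbps × 5580 s = 80910.0 Mb
interview recording: 8.420 Mbps × 2100 s = 17682.0 Mb
TV episode: 4.500 Mbps × 1920 s = 8640.0 Mb
conference talk: 5.320 Mbps × 2880 s = 15321.6 Mb
dashcam clip: 10.400 Mbps × 165 s = 1716.0 Mb
product demo: 8.000 Mbps × 481 s = 3848.0 Mb
Total: 128117.6 Mb = 16014.7 MB.
At 50 Mbps: 128117.6 / 50 = 2562 s ≈ 42.7 minutes.

42.7 minutes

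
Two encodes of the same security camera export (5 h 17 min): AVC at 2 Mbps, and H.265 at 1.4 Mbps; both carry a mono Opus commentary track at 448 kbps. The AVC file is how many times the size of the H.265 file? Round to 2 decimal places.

5 h 17 min = 317 min = 19020 s
Audio: 448 kbps = 0.448 Mbps.
AVC: 2.448 Mbps × 19020 s = 46561.0 Mb = 5.420 GiB.
H.265: 1.848 Mbps × 19020 s = 35149.0 Mb = 4.092 GiB.
Ratio: 5.420 / 4.092 = 1.325.

1.32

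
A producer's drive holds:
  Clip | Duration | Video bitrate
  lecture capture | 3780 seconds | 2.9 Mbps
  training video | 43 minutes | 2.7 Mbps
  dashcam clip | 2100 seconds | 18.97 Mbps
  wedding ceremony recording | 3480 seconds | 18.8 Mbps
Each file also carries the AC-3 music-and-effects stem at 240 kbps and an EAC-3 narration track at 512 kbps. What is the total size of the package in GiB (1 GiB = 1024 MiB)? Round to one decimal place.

15.4 GiB

Audio total: 240 + 512 = 752 kbps = 0.752 Mbps.
lecture capture: 3.652 Mbps × 3780 s = 13804.6 Mb
training video: 3.452 Mbps × 2580 s = 8906.2 Mb
dashcam clip: 19.722 Mbps × 2100 s = 41416.2 Mb
wedding ceremony recording: 19.552 Mbps × 3480 s = 68041.0 Mb
Total: 132167.9 Mb = 16521.0 MB.
= 15.39 GiB.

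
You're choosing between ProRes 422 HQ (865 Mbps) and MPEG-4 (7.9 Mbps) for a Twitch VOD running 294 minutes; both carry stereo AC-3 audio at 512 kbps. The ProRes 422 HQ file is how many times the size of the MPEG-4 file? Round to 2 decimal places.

102.89

294 min = 17640 s
Audio: 512 kbps = 0.512 Mbps.
ProRes 422 HQ: 865.512 Mbps × 17640 s = 15267631.7 Mb = 1777.386 GiB.
MPEG-4: 8.412 Mbps × 17640 s = 148387.7 Mb = 17.275 GiB.
Ratio: 1777.386 / 17.275 = 102.890.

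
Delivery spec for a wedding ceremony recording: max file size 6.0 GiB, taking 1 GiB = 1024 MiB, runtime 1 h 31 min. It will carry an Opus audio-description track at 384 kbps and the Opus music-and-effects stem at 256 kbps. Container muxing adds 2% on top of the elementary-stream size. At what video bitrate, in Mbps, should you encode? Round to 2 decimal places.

8.61 Mbps

Budget: 6.0 GiB = 51539.6 Mb.
Stream payload after overhead: 51539.6 / 1.02 = 50529.0 Mb.
1 h 31 min = 91 min = 5460 s
Total bitrate budget: 50529.0 Mb / 5460 s = 9.254 Mbps.
Audio total: 384 + 256 = 640 kbps = 0.640 Mbps.
Video: 9.254 − 0.640 = 8.614 Mbps.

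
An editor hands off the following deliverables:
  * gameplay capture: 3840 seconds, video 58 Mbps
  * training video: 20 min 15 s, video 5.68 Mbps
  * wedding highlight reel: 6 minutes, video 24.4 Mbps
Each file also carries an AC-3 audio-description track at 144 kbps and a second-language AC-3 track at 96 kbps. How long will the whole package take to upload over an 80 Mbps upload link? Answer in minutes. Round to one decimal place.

49.9 minutes

Audio total: 144 + 96 = 240 kbps = 0.240 Mbps.
gameplay capture: 58.240 Mbps × 3840 s = 223641.6 Mb
training video: 5.920 Mbps × 1215 s = 7192.8 Mb
wedding highlight reel: 24.640 Mbps × 360 s = 8870.4 Mb
Total: 239704.8 Mb = 29963.1 MB.
At 80 Mbps: 239704.8 / 80 = 2996 s ≈ 49.9 minutes.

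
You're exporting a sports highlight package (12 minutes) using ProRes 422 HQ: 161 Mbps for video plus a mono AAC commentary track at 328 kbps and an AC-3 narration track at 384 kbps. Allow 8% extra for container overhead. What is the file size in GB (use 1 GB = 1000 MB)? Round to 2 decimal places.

15.72 GB

12 min = 720 s
Audio total: 328 + 384 = 712 kbps = 0.712 Mbps.
Total bitrate: 161 + 0.712 = 161.712 Mbps.
Stream data: 161.712 Mbps × 720 s = 116432.6 Mb.
With 8% container overhead: ×1.08.
125,747 Mb ÷ 8 = 15,718 MB → 15.72 GB.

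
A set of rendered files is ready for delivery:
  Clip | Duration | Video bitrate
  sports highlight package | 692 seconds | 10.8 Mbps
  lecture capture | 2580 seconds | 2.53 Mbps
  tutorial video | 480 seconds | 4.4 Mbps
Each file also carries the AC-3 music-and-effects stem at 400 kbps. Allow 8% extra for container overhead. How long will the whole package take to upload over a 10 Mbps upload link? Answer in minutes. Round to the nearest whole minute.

Audio: 400 kbps = 0.400 Mbps.
sports highlight package: 11.200 Mbps × 692 s × 1.08 = 8370.4 Mb
lecture capture: 2.930 Mbps × 2580 s × 1.08 = 8164.2 Mb
tutorial video: 4.800 Mbps × 480 s × 1.08 = 2488.3 Mb
Total: 19022.9 Mb = 2377.9 MB.
At 10 Mbps: 19022.9 / 10 = 1902 s ≈ 31.7 minutes.

32 minutes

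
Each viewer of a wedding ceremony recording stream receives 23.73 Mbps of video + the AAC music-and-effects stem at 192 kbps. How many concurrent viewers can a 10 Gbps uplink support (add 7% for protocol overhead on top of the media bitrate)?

390

Audio: 192 kbps = 0.192 Mbps.
Per-viewer media rate: 23.922 Mbps.
On the wire with 7% overhead: 25.597 Mbps.
10 Gbps = 10,000 Mbps; 10,000 / 25.597 = 390.68 → 390 viewers.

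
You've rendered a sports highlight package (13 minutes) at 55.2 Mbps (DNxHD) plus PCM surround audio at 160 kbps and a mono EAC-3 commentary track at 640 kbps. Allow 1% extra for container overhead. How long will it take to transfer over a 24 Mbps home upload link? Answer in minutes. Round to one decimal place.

13 min = 780 s
Audio total: 160 + 640 = 800 kbps = 0.800 Mbps.
Total bitrate: 56.000 Mbps.
File: 56.000 Mbps × 780 s = 43680.0 Mb.
With 1% container overhead: ×1.01. → 44116.8 Mb.
At 24 Mbps: 44116.8 / 24 = 1838.2 s ≈ 30.6 minutes.

30.6 minutes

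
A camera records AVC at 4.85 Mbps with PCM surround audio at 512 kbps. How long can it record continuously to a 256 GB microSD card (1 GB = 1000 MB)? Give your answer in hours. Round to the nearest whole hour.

106 hours

Audio: 512 kbps = 0.512 Mbps.
Total bitrate: 4.85 + 0.512 = 5.362 Mbps.
Capacity: 256 GB = 2,048,000 Mb.
Recording time: 2,048,000 / 5.362 = 381,947 s ≈ 106 hours.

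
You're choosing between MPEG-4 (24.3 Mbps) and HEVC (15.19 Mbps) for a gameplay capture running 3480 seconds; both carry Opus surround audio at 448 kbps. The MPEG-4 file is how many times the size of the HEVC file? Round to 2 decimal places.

Audio: 448 kbps = 0.448 Mbps.
MPEG-4: 24.748 Mbps × 3480 s = 86123.0 Mb = 10.765 GB.
HEVC: 15.638 Mbps × 3480 s = 54420.2 Mb = 6.803 GB.
Ratio: 10.765 / 6.803 = 1.583.

1.58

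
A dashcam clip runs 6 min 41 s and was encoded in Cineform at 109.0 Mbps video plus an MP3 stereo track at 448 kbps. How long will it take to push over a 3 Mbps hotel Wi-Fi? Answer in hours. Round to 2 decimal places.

6 min 41 s = 401 s
Audio: 448 kbps = 0.448 Mbps.
Total bitrate: 109.448 Mbps.
File: 109.448 Mbps × 401 s = 43888.6 Mb.
At 3 Mbps: 43888.6 / 3 = 14629.5 s ≈ 4.06 hours.

4.06 hours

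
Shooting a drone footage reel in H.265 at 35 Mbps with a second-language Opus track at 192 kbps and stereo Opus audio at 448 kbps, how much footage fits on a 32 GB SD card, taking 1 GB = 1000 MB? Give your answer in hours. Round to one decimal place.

Audio total: 192 + 448 = 640 kbps = 0.640 Mbps.
Total bitrate: 35 + 0.640 = 35.640 Mbps.
Capacity: 32 GB = 256,000 Mb.
Recording time: 256,000 / 35.640 = 7,183 s ≈ 2.00 hours.

2.0 hours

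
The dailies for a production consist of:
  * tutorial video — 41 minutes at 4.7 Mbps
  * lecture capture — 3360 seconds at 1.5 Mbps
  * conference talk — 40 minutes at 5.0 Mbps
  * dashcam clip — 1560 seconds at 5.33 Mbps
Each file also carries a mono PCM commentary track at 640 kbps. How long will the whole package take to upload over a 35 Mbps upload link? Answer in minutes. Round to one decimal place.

Audio: 640 kbps = 0.640 Mbps.
tutorial video: 5.340 Mbps × 2460 s = 13136.4 Mb
lecture capture: 2.140 Mbps × 3360 s = 7190.4 Mb
conference talk: 5.640 Mbps × 2400 s = 13536.0 Mb
dashcam clip: 5.970 Mbps × 1560 s = 9313.2 Mb
Total: 43176.0 Mb = 5397.0 MB.
At 35 Mbps: 43176.0 / 35 = 1234 s ≈ 20.6 minutes.

20.6 minutes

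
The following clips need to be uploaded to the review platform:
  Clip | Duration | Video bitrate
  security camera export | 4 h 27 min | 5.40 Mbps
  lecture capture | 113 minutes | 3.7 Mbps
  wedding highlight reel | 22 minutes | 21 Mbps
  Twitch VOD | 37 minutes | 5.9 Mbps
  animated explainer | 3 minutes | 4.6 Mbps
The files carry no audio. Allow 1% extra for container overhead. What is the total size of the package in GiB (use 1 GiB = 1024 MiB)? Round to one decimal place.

18.0 GiB

security camera export: 5.400 Mbps × 16020 s × 1.01 = 87373.1 Mb
lecture capture: 3.700 Mbps × 6780 s × 1.01 = 25336.9 Mb
wedding highlight reel: 21.000 Mbps × 1320 s × 1.01 = 27997.2 Mb
Twitch VOD: 5.900 Mbps × 2220 s × 1.01 = 13229.0 Mb
animated explainer: 4.600 Mbps × 180 s × 1.01 = 836.3 Mb
Total: 154772.4 Mb = 19346.5 MB.
= 18.02 GiB.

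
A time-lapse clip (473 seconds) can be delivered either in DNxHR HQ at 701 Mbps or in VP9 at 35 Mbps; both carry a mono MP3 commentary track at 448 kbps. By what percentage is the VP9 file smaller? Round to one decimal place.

Audio: 448 kbps = 0.448 Mbps.
DNxHR HQ: 701.448 Mbps × 473 s = 331784.9 Mb = 38.625 GiB.
VP9: 35.448 Mbps × 473 s = 16766.9 Mb = 1.952 GiB.
Reduction: (1 − 1.952/38.625) × 100 = 94.95%.

94.9%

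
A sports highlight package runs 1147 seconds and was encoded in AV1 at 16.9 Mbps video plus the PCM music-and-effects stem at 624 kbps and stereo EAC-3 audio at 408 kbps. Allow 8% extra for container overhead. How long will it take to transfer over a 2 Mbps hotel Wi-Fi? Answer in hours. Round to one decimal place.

3.1 hours

Audio total: 624 + 408 = 1032 kbps = 1.032 Mbps.
Total bitrate: 17.932 Mbps.
File: 17.932 Mbps × 1147 s = 20568.0 Mb.
With 8% container overhead: ×1.08. → 22213.4 Mb.
At 2 Mbps: 22213.4 / 2 = 11106.7 s ≈ 3.09 hours.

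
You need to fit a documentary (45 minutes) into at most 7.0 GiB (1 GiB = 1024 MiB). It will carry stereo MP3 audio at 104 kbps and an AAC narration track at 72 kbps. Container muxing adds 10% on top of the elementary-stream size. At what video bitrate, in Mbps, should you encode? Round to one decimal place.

Budget: 7.0 GiB = 60129.5 Mb.
Stream payload after overhead: 60129.5 / 1.10 = 54663.2 Mb.
45 min = 2700 s
Total bitrate budget: 54663.2 Mb / 2700 s = 20.246 Mbps.
Audio total: 104 + 72 = 176 kbps = 0.176 Mbps.
Video: 20.246 − 0.176 = 20.070 Mbps.

20.1 Mbps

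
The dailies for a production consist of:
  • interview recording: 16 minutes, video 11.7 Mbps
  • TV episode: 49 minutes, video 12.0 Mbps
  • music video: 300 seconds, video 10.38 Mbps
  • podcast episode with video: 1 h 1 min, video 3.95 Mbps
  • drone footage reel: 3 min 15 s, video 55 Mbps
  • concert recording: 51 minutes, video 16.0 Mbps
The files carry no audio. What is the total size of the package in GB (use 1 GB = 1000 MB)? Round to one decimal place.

interview recording: 11.700 Mbps × 960 s = 11232.0 Mb
TV episode: 12.000 Mbps × 2940 s = 35280.0 Mb
music video: 10.380 Mbps × 300 s = 3114.0 Mb
podcast episode with video: 3.950 Mbps × 3660 s = 14457.0 Mb
drone footage reel: 55.000 Mbps × 195 s = 10725.0 Mb
concert recording: 16.000 Mbps × 3060 s = 48960.0 Mb
Total: 123768.0 Mb = 15471.0 MB.
= 15.47 GB.

15.5 GB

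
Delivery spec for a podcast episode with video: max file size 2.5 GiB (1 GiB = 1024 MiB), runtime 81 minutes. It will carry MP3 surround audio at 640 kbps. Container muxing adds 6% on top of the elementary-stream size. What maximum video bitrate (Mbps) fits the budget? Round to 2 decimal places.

3.53 Mbps

Budget: 2.5 GiB = 21474.8 Mb.
Stream payload after overhead: 21474.8 / 1.06 = 20259.3 Mb.
81 min = 4860 s
Total bitrate budget: 20259.3 Mb / 4860 s = 4.169 Mbps.
Audio: 640 kbps = 0.640 Mbps.
Video: 4.169 − 0.640 = 3.529 Mbps.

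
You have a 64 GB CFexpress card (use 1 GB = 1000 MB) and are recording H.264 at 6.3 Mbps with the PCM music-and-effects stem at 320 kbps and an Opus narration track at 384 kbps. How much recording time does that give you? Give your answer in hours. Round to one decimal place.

20.3 hours

Audio total: 320 + 384 = 704 kbps = 0.704 Mbps.
Total bitrate: 6.3 + 0.704 = 7.004 Mbps.
Capacity: 64 GB = 512,000 Mb.
Recording time: 512,000 / 7.004 = 73,101 s ≈ 20.3 hours.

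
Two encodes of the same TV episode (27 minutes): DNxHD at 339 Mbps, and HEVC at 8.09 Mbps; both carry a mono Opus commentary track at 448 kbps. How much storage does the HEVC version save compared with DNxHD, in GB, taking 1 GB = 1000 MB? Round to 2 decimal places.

67.01 GB

27 min = 1620 s
Audio: 448 kbps = 0.448 Mbps.
DNxHD: 339.448 Mbps × 1620 s = 549905.8 Mb = 68.738 GB.
HEVC: 8.538 Mbps × 1620 s = 13831.6 Mb = 1.729 GB.
Saving: 68.738 − 1.729 = 67.009 GB.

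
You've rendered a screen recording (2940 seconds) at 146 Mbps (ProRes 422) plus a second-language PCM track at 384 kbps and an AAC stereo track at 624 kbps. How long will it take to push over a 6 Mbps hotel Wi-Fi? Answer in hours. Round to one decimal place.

20.0 hours

Audio total: 384 + 624 = 1008 kbps = 1.008 Mbps.
Total bitrate: 147.008 Mbps.
File: 147.008 Mbps × 2940 s = 432203.5 Mb.
At 6 Mbps: 432203.5 / 6 = 72033.9 s ≈ 20 hours.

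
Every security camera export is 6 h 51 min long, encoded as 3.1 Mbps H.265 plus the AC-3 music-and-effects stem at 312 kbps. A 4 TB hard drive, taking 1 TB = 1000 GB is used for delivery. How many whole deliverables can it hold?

380

6 h 51 min = 411 min = 24660 s
Audio: 312 kbps = 0.312 Mbps.
Total bitrate: 3.412 Mbps.
Per item: 3.412 Mbps × 24660 s = 84,140 Mb = 10,517 MB.
Capacity: 4 TB = 32,000,000 Mb; 380.32 items → 380 complete.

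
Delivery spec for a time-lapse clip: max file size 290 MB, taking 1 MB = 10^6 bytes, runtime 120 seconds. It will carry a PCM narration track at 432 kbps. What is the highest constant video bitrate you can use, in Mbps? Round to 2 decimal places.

18.90 Mbps

Budget: 290 MB = 2320.0 Mb.
Total bitrate budget: 2320.0 Mb / 120 s = 19.333 Mbps.
Audio: 432 kbps = 0.432 Mbps.
Video: 19.333 − 0.432 = 18.901 Mbps.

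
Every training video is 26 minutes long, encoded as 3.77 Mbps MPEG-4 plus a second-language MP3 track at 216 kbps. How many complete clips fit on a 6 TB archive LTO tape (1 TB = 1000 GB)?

26 min = 1560 s
Audio: 216 kbps = 0.216 Mbps.
Total bitrate: 3.986 Mbps.
Per item: 3.986 Mbps × 1560 s = 6,218 Mb = 777.3 MB.
Capacity: 6 TB = 48,000,000 Mb; 7719.33 items → 7719 complete.

7719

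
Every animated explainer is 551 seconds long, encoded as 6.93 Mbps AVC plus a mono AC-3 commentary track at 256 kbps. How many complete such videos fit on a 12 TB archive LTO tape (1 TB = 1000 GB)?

Audio: 256 kbps = 0.256 Mbps.
Total bitrate: 7.186 Mbps.
Per item: 7.186 Mbps × 551 s = 3,959 Mb = 494.9 MB.
Capacity: 12 TB = 96,000,000 Mb; 24245.57 items → 24245 complete.

24245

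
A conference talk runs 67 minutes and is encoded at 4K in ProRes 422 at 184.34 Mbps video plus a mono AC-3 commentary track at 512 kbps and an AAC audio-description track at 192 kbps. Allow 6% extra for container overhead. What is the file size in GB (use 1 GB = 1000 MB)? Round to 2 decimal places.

67 min = 4020 s
Audio total: 512 + 192 = 704 kbps = 0.704 Mbps.
Total bitrate: 184.34 + 0.704 = 185.044 Mbps.
Stream data: 185.044 Mbps × 4020 s = 743876.9 Mb.
With 6% container overhead: ×1.06.
788,509 Mb ÷ 8 = 98,564 MB → 98.56 GB.

98.56 GB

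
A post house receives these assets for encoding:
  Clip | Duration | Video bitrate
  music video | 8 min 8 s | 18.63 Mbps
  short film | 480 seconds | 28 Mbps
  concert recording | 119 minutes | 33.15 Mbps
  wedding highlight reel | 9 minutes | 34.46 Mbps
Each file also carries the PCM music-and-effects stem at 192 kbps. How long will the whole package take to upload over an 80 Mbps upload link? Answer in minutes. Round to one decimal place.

58.2 minutes

Audio: 192 kbps = 0.192 Mbps.
music video: 18.822 Mbps × 488 s = 9185.1 Mb
short film: 28.192 Mbps × 480 s = 13532.2 Mb
concert recording: 33.342 Mbps × 7140 s = 238061.9 Mb
wedding highlight reel: 34.652 Mbps × 540 s = 18712.1 Mb
Total: 279491.3 Mb = 34936.4 MB.
At 80 Mbps: 279491.3 / 80 = 3494 s ≈ 58.2 minutes.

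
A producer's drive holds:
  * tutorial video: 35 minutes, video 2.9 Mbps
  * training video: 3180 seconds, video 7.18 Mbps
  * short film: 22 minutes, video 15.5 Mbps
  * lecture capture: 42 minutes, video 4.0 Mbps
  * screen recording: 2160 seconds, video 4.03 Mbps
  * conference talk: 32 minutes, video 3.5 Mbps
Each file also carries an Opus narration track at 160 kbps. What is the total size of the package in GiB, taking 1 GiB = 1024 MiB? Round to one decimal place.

9.0 GiB

Audio: 160 kbps = 0.160 Mbps.
tutorial video: 3.060 Mbps × 2100 s = 6426.0 Mb
training video: 7.340 Mbps × 3180 s = 23341.2 Mb
short film: 15.660 Mbps × 1320 s = 20671.2 Mb
lecture capture: 4.160 Mbps × 2520 s = 10483.2 Mb
screen recording: 4.190 Mbps × 2160 s = 9050.4 Mb
conference talk: 3.660 Mbps × 1920 s = 7027.2 Mb
Total: 76999.2 Mb = 9624.9 MB.
= 8.964 GiB.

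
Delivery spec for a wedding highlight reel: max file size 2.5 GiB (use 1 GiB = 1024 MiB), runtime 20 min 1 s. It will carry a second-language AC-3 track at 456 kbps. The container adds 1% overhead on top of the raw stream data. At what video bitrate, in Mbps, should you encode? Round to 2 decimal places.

Budget: 2.5 GiB = 21474.8 Mb.
Stream payload after overhead: 21474.8 / 1.01 = 21262.2 Mb.
20 min 1 s = 1201 s
Total bitrate budget: 21262.2 Mb / 1201 s = 17.704 Mbps.
Audio: 456 kbps = 0.456 Mbps.
Video: 17.704 − 0.456 = 17.248 Mbps.

17.25 Mbps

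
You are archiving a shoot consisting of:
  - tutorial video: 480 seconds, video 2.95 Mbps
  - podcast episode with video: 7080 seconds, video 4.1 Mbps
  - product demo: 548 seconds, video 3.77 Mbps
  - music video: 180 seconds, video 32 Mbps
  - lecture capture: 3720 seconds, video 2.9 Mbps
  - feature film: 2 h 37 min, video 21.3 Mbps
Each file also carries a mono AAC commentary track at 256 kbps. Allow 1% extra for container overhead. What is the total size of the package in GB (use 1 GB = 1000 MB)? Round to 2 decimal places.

32.22 GB

Audio: 256 kbps = 0.256 Mbps.
tutorial video: 3.206 Mbps × 480 s × 1.01 = 1554.3 Mb
podcast episode with video: 4.356 Mbps × 7080 s × 1.01 = 31148.9 Mb
product demo: 4.026 Mbps × 548 s × 1.01 = 2228.3 Mb
music video: 32.256 Mbps × 180 s × 1.01 = 5864.1 Mb
lecture capture: 3.156 Mbps × 3720 s × 1.01 = 11857.7 Mb
feature film: 21.556 Mbps × 9420 s × 1.01 = 205088.1 Mb
Total: 257741.4 Mb = 32217.7 MB.
= 32.22 GB.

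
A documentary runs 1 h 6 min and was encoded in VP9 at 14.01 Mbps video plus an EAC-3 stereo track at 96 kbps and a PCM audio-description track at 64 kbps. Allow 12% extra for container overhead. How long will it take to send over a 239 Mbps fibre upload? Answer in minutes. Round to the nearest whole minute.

4 minutes

1 h 6 min = 66 min = 3960 s
Audio total: 96 + 64 = 160 kbps = 0.160 Mbps.
Total bitrate: 14.170 Mbps.
File: 14.170 Mbps × 3960 s = 56113.2 Mb.
With 12% container overhead: ×1.12. → 62846.8 Mb.
At 239 Mbps: 62846.8 / 239 = 263.0 s ≈ 4.38 minutes.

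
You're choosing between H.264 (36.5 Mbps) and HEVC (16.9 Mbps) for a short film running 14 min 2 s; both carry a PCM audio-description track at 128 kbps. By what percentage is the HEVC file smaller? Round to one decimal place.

14 min 2 s = 842 s
Audio: 128 kbps = 0.128 Mbps.
H.264: 36.628 Mbps × 842 s = 30840.8 Mb = 3.855 GB.
HEVC: 17.028 Mbps × 842 s = 14337.6 Mb = 1.792 GB.
Reduction: (1 − 1.792/3.855) × 100 = 53.51%.

53.5%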